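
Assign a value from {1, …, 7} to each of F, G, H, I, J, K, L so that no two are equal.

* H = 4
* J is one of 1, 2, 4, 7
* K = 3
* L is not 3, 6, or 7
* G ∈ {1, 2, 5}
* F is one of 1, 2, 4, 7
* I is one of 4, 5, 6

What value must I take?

H must be 4 (only option left). Strike 4 from F, I, J, L.
K has just one choice, so K = 3.
Among the 5 still-open variables, 6 fits only I (and all 5 values in {1, 2, 5, 6, 7} must be used), so I = 6.

6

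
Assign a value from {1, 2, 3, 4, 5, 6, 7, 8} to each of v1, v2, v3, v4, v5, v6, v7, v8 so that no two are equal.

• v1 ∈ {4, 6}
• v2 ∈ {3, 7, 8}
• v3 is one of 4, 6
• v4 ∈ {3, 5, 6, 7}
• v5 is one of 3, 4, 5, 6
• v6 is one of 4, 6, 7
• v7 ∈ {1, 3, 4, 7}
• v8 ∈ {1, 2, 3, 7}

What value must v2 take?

8

Among the 8 variables, 2 fits only v8 (and all 8 values in {1, 2, 3, 4, 5, 6, 7, 8} must be used), so v8 = 2.
The 7 still-open variables draw from only 7 values {1, 3, 4, 5, 6, 7, 8}, so each is used; only v7 can be 1, hence v7 = 1.
The 6 still-open variables together cover exactly {3, 4, 5, 6, 7, 8} — 6 values for 6 variables — and 8 appears only in v2's list, so v2 = 8.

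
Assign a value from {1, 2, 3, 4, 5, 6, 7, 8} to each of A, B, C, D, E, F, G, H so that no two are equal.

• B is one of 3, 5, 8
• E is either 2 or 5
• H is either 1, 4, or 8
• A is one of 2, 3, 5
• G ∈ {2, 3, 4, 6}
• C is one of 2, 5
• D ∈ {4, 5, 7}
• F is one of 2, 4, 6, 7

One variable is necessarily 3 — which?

A

Among the 8 variables, 1 fits only H (and all 8 values in {1, 2, 3, 4, 5, 6, 7, 8} must be used), so H = 1.
The 7 still-open variables together cover exactly {2, 3, 4, 5, 6, 7, 8} — 7 values for 7 variables — and 8 appears only in B's list, so B = 8.
The 2 variables C and E are confined to {2, 5}, which locks those values in; drop them from A, D, F, G.
So 3 goes to A.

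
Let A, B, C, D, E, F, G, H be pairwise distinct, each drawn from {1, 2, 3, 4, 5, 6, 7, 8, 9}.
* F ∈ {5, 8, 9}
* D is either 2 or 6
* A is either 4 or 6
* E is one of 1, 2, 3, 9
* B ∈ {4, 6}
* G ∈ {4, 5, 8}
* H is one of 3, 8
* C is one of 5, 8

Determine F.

The 8 variables together cover exactly {1, 2, 3, 4, 5, 6, 8, 9} — 8 values for 8 variables — and 1 appears only in E's list, so E = 1.
The 7 still-open variables together cover exactly {2, 3, 4, 5, 6, 8, 9} — 7 values for 7 variables — and 2 appears only in D's list, so D = 2.
The 6 still-open variables together cover exactly {3, 4, 5, 6, 8, 9} — 6 values for 6 variables — and 3 appears only in H's list, so H = 3.
The 5 still-open variables together cover exactly {4, 5, 6, 8, 9} — 5 values for 5 variables — and 9 appears only in F's list, so F = 9.

9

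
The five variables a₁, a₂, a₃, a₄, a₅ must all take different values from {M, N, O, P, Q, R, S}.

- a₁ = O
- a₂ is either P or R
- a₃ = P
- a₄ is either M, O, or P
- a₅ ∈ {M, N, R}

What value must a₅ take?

a₁'s domain is down to {O}, so a₁ = O. Remove O from a₄.
a₃'s domain is down to {P}, so a₃ = P. So a₂, a₄ can't be P.
a₄'s domain is down to {M}, so a₄ = M. Strike M from a₅.
a₂ has just one choice, so a₂ = R. Strike R from a₅.
So a₅ = N.

N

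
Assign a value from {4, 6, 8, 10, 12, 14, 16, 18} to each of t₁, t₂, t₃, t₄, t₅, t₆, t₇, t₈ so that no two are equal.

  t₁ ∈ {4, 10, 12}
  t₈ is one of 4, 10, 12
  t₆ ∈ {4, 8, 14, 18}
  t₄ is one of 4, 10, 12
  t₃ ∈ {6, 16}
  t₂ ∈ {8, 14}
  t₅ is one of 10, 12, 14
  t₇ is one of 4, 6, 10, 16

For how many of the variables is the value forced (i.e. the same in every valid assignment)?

The 8 variables together cover exactly {4, 6, 8, 10, 12, 14, 16, 18} — 8 values for 8 variables — and 18 appears only in t₆'s list, so t₆ = 18.
The 7 still-open variables together cover exactly {4, 6, 8, 10, 12, 14, 16} — 7 values for 7 variables — and 8 appears only in t₂'s list, so t₂ = 8.
Among the 6 still-open variables, 14 fits only t₅ (and all 6 values in {4, 6, 10, 12, 14, 16} must be used), so t₅ = 14.
t₁, t₄, t₈ share exactly the 3 values {4, 10, 12}; by pigeonhole those values go to them, so strike 4, 10, 12 from t₇.
Determined: t₂=8, t₅=14, t₆=18. The other variables each still have more than one consistent value. That makes 3.

3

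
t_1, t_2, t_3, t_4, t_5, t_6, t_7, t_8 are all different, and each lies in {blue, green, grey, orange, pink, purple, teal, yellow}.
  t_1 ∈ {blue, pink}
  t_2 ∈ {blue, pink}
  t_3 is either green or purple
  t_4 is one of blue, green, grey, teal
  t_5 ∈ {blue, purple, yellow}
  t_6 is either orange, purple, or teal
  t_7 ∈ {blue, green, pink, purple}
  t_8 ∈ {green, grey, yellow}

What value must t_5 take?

Among the 8 variables, orange fits only t_6 (and all 8 values in {blue, green, grey, orange, pink, purple, teal, yellow} must be used), so t_6 = orange.
The 7 still-open variables together cover exactly {blue, green, grey, pink, purple, teal, yellow} — 7 values for 7 variables — and teal appears only in t_4's list, so t_4 = teal.
The 6 still-open variables together cover exactly {blue, green, grey, pink, purple, yellow} — 6 values for 6 variables — and grey appears only in t_8's list, so t_8 = grey.
The 5 still-open variables draw from only 5 values {blue, green, pink, purple, yellow}, so each is used; only t_5 can be yellow, hence t_5 = yellow.

yellow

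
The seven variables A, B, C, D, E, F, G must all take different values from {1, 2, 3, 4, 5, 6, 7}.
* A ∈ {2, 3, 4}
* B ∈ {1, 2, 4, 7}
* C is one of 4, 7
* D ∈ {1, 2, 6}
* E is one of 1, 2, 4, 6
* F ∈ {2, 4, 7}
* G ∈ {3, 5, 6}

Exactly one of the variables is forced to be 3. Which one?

A

The 7 variables draw from only 7 values {1, 2, 3, 4, 5, 6, 7}, so each is used; only G can be 5, hence G = 5.
The 6 still-open variables together cover exactly {1, 2, 3, 4, 6, 7} — 6 values for 6 variables — and 3 appears only in A's list, so A = 3.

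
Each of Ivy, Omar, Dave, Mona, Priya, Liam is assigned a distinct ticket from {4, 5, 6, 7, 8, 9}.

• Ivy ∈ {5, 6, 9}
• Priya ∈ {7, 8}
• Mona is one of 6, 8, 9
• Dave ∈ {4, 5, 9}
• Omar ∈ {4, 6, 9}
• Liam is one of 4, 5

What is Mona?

8

The 6 variables draw from only 6 values {4, 5, 6, 7, 8, 9}, so each is used; only Priya can be 7, hence Priya = 7.
The 5 still-open variables draw from only 5 values {4, 5, 6, 8, 9}, so each is used; only Mona can be 8, hence Mona = 8.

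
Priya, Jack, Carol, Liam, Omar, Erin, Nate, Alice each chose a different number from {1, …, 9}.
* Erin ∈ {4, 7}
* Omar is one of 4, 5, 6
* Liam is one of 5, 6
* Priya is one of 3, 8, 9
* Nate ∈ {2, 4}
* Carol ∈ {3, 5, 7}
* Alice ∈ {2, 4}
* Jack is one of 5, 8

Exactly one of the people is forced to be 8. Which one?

Jack

Among the 8 variables, 9 fits only Priya (and all 8 values in {2, 3, 4, 5, 6, 7, 8, 9} must be used), so Priya = 9.
The 7 still-open variables together cover exactly {2, 3, 4, 5, 6, 7, 8} — 7 values for 7 variables — and 3 appears only in Carol's list, so Carol = 3.
The 6 still-open variables draw from only 6 values {2, 4, 5, 6, 7, 8}, so each is used; only Erin can be 7, hence Erin = 7.
The 5 still-open variables draw from only 5 values {2, 4, 5, 6, 8}, so each is used; only Jack can be 8, hence Jack = 8.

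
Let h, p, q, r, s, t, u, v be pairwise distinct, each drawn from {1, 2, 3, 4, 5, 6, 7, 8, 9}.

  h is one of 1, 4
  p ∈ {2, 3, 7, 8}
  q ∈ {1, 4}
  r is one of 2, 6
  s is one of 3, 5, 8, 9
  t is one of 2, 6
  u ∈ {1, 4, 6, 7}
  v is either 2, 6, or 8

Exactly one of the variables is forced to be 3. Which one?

p

The 2 variables h and q are confined to {1, 4}, which locks those values in; drop them from u.
r and t between them cover only {2, 6} — a naked pair. Remove those values from p, u, v.
u has just one choice, so u = 7. So p can't be 7.
v's domain is down to {8}, so v = 8. So p, s can't be 8.
So 3 goes to p.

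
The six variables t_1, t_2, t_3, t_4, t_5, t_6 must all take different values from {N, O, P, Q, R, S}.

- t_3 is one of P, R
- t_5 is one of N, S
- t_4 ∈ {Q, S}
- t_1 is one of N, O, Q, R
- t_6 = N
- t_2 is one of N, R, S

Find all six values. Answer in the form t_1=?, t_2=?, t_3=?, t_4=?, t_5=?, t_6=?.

t_1=O, t_2=R, t_3=P, t_4=Q, t_5=S, t_6=N

t_6's domain is down to {N}, so t_6 = N. Eliminate N elsewhere: t_1, t_2, t_5.
t_5 must be S (only option left). Eliminate S elsewhere: t_2, t_4.
t_2's domain is down to {R}, so t_2 = R. Eliminate R elsewhere: t_1, t_3.
t_3 has just one choice, so t_3 = P.
That leaves t_4 = Q. Remove Q from t_1.
t_1 must be O (only option left).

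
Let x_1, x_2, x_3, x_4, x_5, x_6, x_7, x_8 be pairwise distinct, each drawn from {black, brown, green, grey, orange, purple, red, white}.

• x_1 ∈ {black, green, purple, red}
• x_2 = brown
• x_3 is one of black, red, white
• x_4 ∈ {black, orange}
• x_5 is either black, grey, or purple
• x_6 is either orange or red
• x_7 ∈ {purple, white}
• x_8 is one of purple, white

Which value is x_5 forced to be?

x_2 must be brown (only option left).
Among the 7 still-open variables, green fits only x_1 (and all 7 values in {black, green, grey, orange, purple, red, white} must be used), so x_1 = green.
Among the 6 still-open variables, grey fits only x_5 (and all 6 values in {black, grey, orange, purple, red, white} must be used), so x_5 = grey.

grey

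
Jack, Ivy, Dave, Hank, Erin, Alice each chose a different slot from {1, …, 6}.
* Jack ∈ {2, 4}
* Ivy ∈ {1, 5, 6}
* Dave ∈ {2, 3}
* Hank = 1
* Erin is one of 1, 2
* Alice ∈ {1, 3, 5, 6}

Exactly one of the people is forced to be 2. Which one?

Hank must be 1 (only option left). Strike 1 from Ivy, Erin, Alice.
So 2 goes to Erin.

Erin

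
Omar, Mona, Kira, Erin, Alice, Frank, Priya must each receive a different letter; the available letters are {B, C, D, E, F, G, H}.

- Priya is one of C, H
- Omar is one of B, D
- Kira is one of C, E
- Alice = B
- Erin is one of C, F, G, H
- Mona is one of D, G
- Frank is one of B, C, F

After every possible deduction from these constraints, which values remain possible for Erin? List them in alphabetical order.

Alice's domain is down to {B}, so Alice = B. So Omar, Frank can't be B.
Omar's domain is down to {D}, so Omar = D. Eliminate D elsewhere: Mona.
Mona must be G (only option left). Eliminate G elsewhere: Erin.
The 4 still-open variables draw from only 4 values {C, E, F, H}, so each is used; only Kira can be E, hence Kira = E.
No further eliminations apply; Erin can still be any of C, F, H.

C, F, H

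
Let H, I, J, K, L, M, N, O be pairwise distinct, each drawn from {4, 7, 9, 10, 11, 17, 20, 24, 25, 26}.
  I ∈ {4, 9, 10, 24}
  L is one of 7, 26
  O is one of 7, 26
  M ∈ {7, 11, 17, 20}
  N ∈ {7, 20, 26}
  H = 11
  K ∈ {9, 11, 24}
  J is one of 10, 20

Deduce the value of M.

H's domain is down to {11}, so H = 11. Remove 11 from K, M.
L and O between them cover only {7, 26} — a naked pair. Remove those values from M, N.
N has just one choice, so N = 20. So J, M can't be 20.
So M = 17.

17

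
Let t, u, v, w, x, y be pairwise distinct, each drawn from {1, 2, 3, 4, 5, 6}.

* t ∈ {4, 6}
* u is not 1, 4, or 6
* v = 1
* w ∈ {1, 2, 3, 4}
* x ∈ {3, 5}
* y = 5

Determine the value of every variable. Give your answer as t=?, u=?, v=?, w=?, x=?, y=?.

t=6, u=2, v=1, w=4, x=3, y=5

v's domain is down to {1}, so v = 1. Remove 1 from w.
y has just one choice, so y = 5. Strike 5 from u, x.
x must be 3 (only option left). Strike 3 from u, w.
u's domain is down to {2}, so u = 2. So w can't be 2.
w has just one choice, so w = 4. Remove 4 from t.
t has just one choice, so t = 6.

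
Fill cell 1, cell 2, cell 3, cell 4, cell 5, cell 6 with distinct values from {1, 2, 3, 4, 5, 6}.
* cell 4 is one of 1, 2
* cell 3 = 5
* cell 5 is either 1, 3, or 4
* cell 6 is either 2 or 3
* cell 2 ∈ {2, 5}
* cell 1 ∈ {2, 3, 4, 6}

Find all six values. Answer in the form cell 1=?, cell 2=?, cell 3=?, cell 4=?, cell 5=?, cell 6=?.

cell 1=6, cell 2=2, cell 3=5, cell 4=1, cell 5=4, cell 6=3

cell 3 must be 5 (only option left). So cell 2 can't be 5.
cell 2 has just one choice, so cell 2 = 2. Strike 2 from cell 1, cell 4, cell 6.
cell 4's domain is down to {1}, so cell 4 = 1. Remove 1 from cell 5.
cell 6 must be 3 (only option left). Strike 3 from cell 1, cell 5.
That leaves cell 5 = 4. So cell 1 can't be 4.
That leaves cell 1 = 6.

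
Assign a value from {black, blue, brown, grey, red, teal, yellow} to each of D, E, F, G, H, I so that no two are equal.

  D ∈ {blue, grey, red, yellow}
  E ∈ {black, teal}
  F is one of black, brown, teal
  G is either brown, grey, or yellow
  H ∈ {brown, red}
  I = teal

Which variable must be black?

E

I must be teal (only option left). Strike teal from E, F.
So black goes to E.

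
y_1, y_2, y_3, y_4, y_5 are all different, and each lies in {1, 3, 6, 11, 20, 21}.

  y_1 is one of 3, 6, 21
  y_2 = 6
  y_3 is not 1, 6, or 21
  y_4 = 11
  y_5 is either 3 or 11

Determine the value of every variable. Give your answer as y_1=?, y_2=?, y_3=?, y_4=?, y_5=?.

y_1=21, y_2=6, y_3=20, y_4=11, y_5=3

y_2 has just one choice, so y_2 = 6. Strike 6 from y_1.
y_4 must be 11 (only option left). Strike 11 from y_3, y_5.
y_5 has just one choice, so y_5 = 3. Strike 3 from y_1, y_3.
y_1's domain is down to {21}, so y_1 = 21.
y_3 has just one choice, so y_3 = 20.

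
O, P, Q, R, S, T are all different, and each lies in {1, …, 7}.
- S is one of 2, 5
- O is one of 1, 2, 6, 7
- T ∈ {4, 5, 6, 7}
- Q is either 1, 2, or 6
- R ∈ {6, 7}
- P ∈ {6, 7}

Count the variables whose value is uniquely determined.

The 6 variables together cover exactly {1, 2, 4, 5, 6, 7} — 6 values for 6 variables — and 4 appears only in T's list, so T = 4.
Among the 5 still-open variables, 5 fits only S (and all 5 values in {1, 2, 5, 6, 7} must be used), so S = 5.
P and R share exactly the 2 values {6, 7}; by pigeonhole those values go to them, so strike 6, 7 from O, Q.
Determined: S=5, T=4. The other variables each still have more than one consistent value. That makes 2.

2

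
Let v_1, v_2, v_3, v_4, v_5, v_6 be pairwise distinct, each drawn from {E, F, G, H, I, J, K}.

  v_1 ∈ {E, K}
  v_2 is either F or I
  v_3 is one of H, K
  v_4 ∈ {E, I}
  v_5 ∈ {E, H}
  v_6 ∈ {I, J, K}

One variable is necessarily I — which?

Among the 6 variables, F fits only v_2 (and all 6 values in {E, F, H, I, J, K} must be used), so v_2 = F.
Among the 5 still-open variables, J fits only v_6 (and all 5 values in {E, H, I, J, K} must be used), so v_6 = J.
The 4 still-open variables draw from only 4 values {E, H, I, K}, so each is used; only v_4 can be I, hence v_4 = I.

v_4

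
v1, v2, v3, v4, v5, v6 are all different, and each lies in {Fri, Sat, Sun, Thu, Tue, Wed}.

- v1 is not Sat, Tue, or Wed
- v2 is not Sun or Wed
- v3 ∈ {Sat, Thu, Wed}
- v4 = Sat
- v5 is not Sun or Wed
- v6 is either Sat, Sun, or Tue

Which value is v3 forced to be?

v4's domain is down to {Sat}, so v4 = Sat. Eliminate Sat elsewhere: v2, v3, v5, v6.
Among the 5 still-open variables, Wed fits only v3 (and all 5 values in {Fri, Sun, Thu, Tue, Wed} must be used), so v3 = Wed.

Wed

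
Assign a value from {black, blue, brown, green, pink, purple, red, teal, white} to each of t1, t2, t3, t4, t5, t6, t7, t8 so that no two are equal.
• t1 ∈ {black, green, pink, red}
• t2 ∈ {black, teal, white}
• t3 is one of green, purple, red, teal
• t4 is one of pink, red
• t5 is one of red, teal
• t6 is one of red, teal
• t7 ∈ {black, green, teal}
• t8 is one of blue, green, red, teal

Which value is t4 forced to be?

Among the 8 variables, blue fits only t8 (and all 8 values in {black, blue, green, pink, purple, red, teal, white} must be used), so t8 = blue.
The 7 still-open variables draw from only 7 values {black, green, pink, purple, red, teal, white}, so each is used; only t3 can be purple, hence t3 = purple.
The 6 still-open variables draw from only 6 values {black, green, pink, red, teal, white}, so each is used; only t2 can be white, hence t2 = white.
t5 and t6 between them cover only {red, teal} — a naked pair. Remove those values from t1, t4, t7.
So t4 = pink.

pink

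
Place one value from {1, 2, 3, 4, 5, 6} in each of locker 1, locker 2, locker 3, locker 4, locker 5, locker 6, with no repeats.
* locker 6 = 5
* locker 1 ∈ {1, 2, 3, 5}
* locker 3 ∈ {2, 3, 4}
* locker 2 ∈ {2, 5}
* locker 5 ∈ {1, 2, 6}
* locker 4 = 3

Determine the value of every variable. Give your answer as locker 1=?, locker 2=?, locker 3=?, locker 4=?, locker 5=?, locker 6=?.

locker 1=1, locker 2=2, locker 3=4, locker 4=3, locker 5=6, locker 6=5

locker 4 has just one choice, so locker 4 = 3. Strike 3 from locker 1, locker 3.
locker 6 has just one choice, so locker 6 = 5. Strike 5 from locker 1, locker 2.
That leaves locker 2 = 2. Eliminate 2 elsewhere: locker 1, locker 3, locker 5.
locker 3's domain is down to {4}, so locker 3 = 4.
locker 1's domain is down to {1}, so locker 1 = 1. Strike 1 from locker 5.
locker 5 must be 6 (only option left).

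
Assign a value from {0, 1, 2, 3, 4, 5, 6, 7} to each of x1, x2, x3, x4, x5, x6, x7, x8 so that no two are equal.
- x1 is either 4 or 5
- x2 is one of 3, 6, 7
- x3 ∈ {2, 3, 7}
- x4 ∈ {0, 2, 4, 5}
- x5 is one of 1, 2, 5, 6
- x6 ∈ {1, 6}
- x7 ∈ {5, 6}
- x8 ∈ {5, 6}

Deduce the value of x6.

1

The 8 variables draw from only 8 values {0, 1, 2, 3, 4, 5, 6, 7}, so each is used; only x4 can be 0, hence x4 = 0.
Among the 7 still-open variables, 4 fits only x1 (and all 7 values in {1, 2, 3, 4, 5, 6, 7} must be used), so x1 = 4.
The 2 variables x7 and x8 are confined to {5, 6}, which locks those values in; drop them from x2, x5, x6.
So x6 = 1.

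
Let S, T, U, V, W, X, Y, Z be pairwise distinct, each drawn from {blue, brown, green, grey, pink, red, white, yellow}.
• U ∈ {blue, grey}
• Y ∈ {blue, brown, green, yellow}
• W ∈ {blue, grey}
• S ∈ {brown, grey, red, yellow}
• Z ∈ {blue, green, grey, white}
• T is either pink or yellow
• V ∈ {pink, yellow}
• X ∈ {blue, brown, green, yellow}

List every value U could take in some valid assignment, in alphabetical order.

The 8 variables together cover exactly {blue, brown, green, grey, pink, red, white, yellow} — 8 values for 8 variables — and red appears only in S's list, so S = red.
The 7 still-open variables together cover exactly {blue, brown, green, grey, pink, white, yellow} — 7 values for 7 variables — and white appears only in Z's list, so Z = white.
T and V share exactly the 2 values {pink, yellow}; by pigeonhole those values go to them, so strike pink, yellow from X, Y.
U and W between them cover only {blue, grey} — a naked pair. Remove those values from X, Y.
No further eliminations apply; U can still be any of blue, grey.

blue, grey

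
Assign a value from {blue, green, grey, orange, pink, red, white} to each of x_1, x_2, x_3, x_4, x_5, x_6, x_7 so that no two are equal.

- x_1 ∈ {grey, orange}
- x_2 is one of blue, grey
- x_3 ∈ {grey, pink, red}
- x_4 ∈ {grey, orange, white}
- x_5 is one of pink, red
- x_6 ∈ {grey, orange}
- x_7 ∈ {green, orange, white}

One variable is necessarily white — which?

The 7 variables draw from only 7 values {blue, green, grey, orange, pink, red, white}, so each is used; only x_2 can be blue, hence x_2 = blue.
The 6 still-open variables together cover exactly {green, grey, orange, pink, red, white} — 6 values for 6 variables — and green appears only in x_7's list, so x_7 = green.
The 5 still-open variables draw from only 5 values {grey, orange, pink, red, white}, so each is used; only x_4 can be white, hence x_4 = white.

x_4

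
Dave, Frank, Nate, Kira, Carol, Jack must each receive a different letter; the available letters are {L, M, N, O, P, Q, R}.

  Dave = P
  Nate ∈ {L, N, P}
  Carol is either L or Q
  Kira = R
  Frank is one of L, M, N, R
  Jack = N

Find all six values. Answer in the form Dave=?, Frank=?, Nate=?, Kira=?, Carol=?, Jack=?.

Dave=P, Frank=M, Nate=L, Kira=R, Carol=Q, Jack=N

Dave must be P (only option left). Remove P from Nate.
Kira has just one choice, so Kira = R. Remove R from Frank.
That leaves Jack = N. Eliminate N elsewhere: Frank, Nate.
That leaves Nate = L. Remove L from Frank, Carol.
Carol's domain is down to {Q}, so Carol = Q.
Frank has just one choice, so Frank = M.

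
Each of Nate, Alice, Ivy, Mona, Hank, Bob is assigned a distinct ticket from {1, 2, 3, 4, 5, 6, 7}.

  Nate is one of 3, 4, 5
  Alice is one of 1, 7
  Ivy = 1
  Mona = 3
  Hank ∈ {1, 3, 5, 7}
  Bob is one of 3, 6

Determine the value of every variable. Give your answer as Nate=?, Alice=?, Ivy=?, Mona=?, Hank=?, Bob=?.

Nate=4, Alice=7, Ivy=1, Mona=3, Hank=5, Bob=6

Ivy's domain is down to {1}, so Ivy = 1. So Alice, Hank can't be 1.
Mona's domain is down to {3}, so Mona = 3. So Nate, Hank, Bob can't be 3.
Bob's domain is down to {6}, so Bob = 6.
Alice has just one choice, so Alice = 7. Remove 7 from Hank.
Hank has just one choice, so Hank = 5. Remove 5 from Nate.
Nate's domain is down to {4}, so Nate = 4.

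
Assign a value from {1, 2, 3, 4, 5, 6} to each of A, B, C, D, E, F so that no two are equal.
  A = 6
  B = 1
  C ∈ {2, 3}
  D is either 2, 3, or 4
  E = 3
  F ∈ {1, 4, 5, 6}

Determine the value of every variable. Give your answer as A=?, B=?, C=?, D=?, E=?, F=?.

A's domain is down to {6}, so A = 6. Strike 6 from F.
B's domain is down to {1}, so B = 1. Eliminate 1 elsewhere: F.
That leaves E = 3. So C, D can't be 3.
C's domain is down to {2}, so C = 2. So D can't be 2.
D has just one choice, so D = 4. Eliminate 4 elsewhere: F.
That leaves F = 5.

A=6, B=1, C=2, D=4, E=3, F=5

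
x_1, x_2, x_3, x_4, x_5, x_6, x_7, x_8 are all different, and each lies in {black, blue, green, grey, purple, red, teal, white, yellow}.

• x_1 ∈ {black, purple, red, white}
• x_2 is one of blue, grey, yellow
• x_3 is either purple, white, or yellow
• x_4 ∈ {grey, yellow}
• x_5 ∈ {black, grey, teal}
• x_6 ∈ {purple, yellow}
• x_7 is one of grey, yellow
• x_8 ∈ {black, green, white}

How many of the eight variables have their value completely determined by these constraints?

x_4 and x_7 between them cover only {grey, yellow} — a naked pair. Remove those values from x_2, x_3, x_5, x_6.
x_2 must be blue (only option left).
x_6's domain is down to {purple}, so x_6 = purple. Remove purple from x_1, x_3.
That leaves x_3 = white. Strike white from x_1, x_8.
Determined: x_2=blue, x_3=white, x_6=purple. The other variables each still have more than one consistent value. That makes 3.

3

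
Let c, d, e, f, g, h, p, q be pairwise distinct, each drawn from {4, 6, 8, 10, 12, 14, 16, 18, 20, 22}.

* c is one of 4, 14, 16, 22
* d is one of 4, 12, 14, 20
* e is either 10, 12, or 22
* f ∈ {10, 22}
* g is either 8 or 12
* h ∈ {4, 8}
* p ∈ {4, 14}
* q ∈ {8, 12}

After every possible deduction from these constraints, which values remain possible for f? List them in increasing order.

10, 22

Among the 8 variables, 16 fits only c (and all 8 values in {4, 8, 10, 12, 14, 16, 20, 22} must be used), so c = 16.
Among the 7 still-open variables, 20 fits only d (and all 7 values in {4, 8, 10, 12, 14, 20, 22} must be used), so d = 20.
The 6 still-open variables together cover exactly {4, 8, 10, 12, 14, 22} — 6 values for 6 variables — and 14 appears only in p's list, so p = 14.
Among the 5 still-open variables, 4 fits only h (and all 5 values in {4, 8, 10, 12, 22} must be used), so h = 4.
g and q share exactly the 2 values {8, 12}; by pigeonhole those values go to them, so strike 8, 12 from e.
No further eliminations apply; f can still be any of 10, 22.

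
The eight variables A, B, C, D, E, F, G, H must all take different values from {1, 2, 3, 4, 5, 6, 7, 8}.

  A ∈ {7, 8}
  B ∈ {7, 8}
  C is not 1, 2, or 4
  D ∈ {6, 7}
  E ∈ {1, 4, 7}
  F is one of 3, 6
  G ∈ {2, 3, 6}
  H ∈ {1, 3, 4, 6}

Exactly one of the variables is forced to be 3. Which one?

F

Among the 8 variables, 2 fits only G (and all 8 values in {1, 2, 3, 4, 5, 6, 7, 8} must be used), so G = 2.
The 7 still-open variables together cover exactly {1, 3, 4, 5, 6, 7, 8} — 7 values for 7 variables — and 5 appears only in C's list, so C = 5.
The 2 variables A and B are confined to {7, 8}, which locks those values in; drop them from D, E.
D must be 6 (only option left). Remove 6 from F, H.
So 3 goes to F.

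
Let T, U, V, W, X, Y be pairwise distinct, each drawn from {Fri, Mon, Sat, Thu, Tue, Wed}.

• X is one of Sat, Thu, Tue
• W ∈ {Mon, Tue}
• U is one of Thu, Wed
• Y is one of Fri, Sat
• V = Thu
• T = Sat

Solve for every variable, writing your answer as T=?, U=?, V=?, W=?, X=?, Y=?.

T must be Sat (only option left). So X, Y can't be Sat.
That leaves V = Thu. Strike Thu from U, X.
X must be Tue (only option left). So W can't be Tue.
Y's domain is down to {Fri}, so Y = Fri.
U's domain is down to {Wed}, so U = Wed.
W must be Mon (only option left).

T=Sat, U=Wed, V=Thu, W=Mon, X=Tue, Y=Fri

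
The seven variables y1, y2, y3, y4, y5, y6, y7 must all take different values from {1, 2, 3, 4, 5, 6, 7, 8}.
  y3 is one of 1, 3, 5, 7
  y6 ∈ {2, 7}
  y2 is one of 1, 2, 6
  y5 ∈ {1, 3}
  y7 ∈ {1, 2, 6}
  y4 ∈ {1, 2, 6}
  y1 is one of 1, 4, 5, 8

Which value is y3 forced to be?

5

y2, y4, y7 between them cover only {1, 2, 6} — a naked triple. Remove those values from y1, y3, y5, y6.
y5 has just one choice, so y5 = 3. Strike 3 from y3.
y6's domain is down to {7}, so y6 = 7. Remove 7 from y3.
So y3 = 5.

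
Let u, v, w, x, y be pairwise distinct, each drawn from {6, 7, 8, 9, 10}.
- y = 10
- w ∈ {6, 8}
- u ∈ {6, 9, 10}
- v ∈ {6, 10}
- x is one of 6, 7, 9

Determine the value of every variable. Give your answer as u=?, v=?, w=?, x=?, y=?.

u=9, v=6, w=8, x=7, y=10

y's domain is down to {10}, so y = 10. Eliminate 10 elsewhere: u, v.
v's domain is down to {6}, so v = 6. Eliminate 6 elsewhere: u, w, x.
w must be 8 (only option left).
u must be 9 (only option left). Strike 9 from x.
x has just one choice, so x = 7.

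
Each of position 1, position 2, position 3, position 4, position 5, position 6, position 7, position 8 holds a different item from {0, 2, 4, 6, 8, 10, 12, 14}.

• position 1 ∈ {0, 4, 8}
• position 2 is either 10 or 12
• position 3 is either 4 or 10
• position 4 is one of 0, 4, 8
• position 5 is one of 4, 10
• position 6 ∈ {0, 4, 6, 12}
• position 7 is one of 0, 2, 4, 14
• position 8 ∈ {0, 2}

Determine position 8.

The 8 variables draw from only 8 values {0, 2, 4, 6, 8, 10, 12, 14}, so each is used; only position 6 can be 6, hence position 6 = 6.
The 7 still-open variables draw from only 7 values {0, 2, 4, 8, 10, 12, 14}, so each is used; only position 2 can be 12, hence position 2 = 12.
The 6 still-open variables together cover exactly {0, 2, 4, 8, 10, 14} — 6 values for 6 variables — and 14 appears only in position 7's list, so position 7 = 14.
The 5 still-open variables draw from only 5 values {0, 2, 4, 8, 10}, so each is used; only position 8 can be 2, hence position 8 = 2.

2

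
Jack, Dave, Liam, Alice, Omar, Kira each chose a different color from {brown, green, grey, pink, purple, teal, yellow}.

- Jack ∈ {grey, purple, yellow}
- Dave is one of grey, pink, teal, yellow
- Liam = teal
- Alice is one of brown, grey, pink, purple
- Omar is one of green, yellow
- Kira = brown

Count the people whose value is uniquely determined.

2

Liam's domain is down to {teal}, so Liam = teal. Eliminate teal elsewhere: Dave.
Kira has just one choice, so Kira = brown. So Alice can't be brown.
Determined: Liam=teal, Kira=brown. The other people each still have more than one consistent value. That makes 2.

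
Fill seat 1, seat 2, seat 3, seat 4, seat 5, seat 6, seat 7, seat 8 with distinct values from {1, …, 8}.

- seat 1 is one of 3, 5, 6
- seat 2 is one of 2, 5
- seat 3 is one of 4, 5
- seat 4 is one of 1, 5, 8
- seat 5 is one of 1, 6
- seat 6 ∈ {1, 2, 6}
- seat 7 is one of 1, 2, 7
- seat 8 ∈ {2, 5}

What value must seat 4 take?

Among the 8 variables, 3 fits only seat 1 (and all 8 values in {1, 2, 3, 4, 5, 6, 7, 8} must be used), so seat 1 = 3.
Among the 7 still-open variables, 4 fits only seat 3 (and all 7 values in {1, 2, 4, 5, 6, 7, 8} must be used), so seat 3 = 4.
The 6 still-open variables draw from only 6 values {1, 2, 5, 6, 7, 8}, so each is used; only seat 7 can be 7, hence seat 7 = 7.
The 5 still-open variables draw from only 5 values {1, 2, 5, 6, 8}, so each is used; only seat 4 can be 8, hence seat 4 = 8.

8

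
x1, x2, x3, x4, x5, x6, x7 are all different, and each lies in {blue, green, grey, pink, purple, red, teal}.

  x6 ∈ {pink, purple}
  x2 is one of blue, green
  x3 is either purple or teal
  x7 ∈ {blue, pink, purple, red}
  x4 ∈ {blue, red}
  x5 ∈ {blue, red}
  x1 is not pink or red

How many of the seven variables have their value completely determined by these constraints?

Among the 7 variables, grey fits only x1 (and all 7 values in {blue, green, grey, pink, purple, red, teal} must be used), so x1 = grey.
Among the 6 still-open variables, green fits only x2 (and all 6 values in {blue, green, pink, purple, red, teal} must be used), so x2 = green.
The 5 still-open variables together cover exactly {blue, pink, purple, red, teal} — 5 values for 5 variables — and teal appears only in x3's list, so x3 = teal.
x4 and x5 between them cover only {blue, red} — a naked pair. Remove those values from x7.
Determined: x1=grey, x2=green, x3=teal. The other variables each still have more than one consistent value. That makes 3.

3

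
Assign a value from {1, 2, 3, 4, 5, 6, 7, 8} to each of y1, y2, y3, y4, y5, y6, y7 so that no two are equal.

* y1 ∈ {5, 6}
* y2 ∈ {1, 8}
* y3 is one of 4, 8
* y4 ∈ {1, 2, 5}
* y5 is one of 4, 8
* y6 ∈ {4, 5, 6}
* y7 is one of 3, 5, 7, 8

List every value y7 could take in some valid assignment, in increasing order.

y3 and y5 between them cover only {4, 8} — a naked pair. Remove those values from y2, y6, y7.
y2 has just one choice, so y2 = 1. Remove 1 from y4.
y1 and y6 between them cover only {5, 6} — a naked pair. Remove those values from y4, y7.
That leaves y4 = 2.
No further eliminations apply; y7 can still be any of 3, 7.

3, 7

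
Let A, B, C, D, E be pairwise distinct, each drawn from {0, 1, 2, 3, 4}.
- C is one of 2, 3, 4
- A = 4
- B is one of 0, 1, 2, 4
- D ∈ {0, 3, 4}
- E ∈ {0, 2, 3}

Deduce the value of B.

A's domain is down to {4}, so A = 4. Remove 4 from B, C, D.
Among the 4 still-open variables, 1 fits only B (and all 4 values in {0, 1, 2, 3} must be used), so B = 1.

1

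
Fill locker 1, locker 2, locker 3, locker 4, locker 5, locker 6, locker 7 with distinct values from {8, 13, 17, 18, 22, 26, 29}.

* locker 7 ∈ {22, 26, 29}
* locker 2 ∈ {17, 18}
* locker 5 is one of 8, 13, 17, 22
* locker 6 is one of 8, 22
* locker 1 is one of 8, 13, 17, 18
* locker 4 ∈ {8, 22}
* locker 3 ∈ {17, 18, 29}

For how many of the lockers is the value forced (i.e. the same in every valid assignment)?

2

Among the 7 variables, 26 fits only locker 7 (and all 7 values in {8, 13, 17, 18, 22, 26, 29} must be used), so locker 7 = 26.
The 6 still-open variables draw from only 6 values {8, 13, 17, 18, 22, 29}, so each is used; only locker 3 can be 29, hence locker 3 = 29.
The 2 variables locker 4 and locker 6 are confined to {8, 22}, which locks those values in; drop them from locker 1, locker 5.
Determined: locker 3=29, locker 7=26. The other lockers each still have more than one consistent value. That makes 2.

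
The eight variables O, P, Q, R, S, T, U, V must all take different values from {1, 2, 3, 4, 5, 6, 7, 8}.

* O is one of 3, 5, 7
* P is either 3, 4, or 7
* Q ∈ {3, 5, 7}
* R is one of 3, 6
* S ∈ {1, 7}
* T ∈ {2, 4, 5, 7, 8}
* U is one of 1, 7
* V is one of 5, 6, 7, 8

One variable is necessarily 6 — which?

Among the 8 variables, 2 fits only T (and all 8 values in {1, 2, 3, 4, 5, 6, 7, 8} must be used), so T = 2.
Among the 7 still-open variables, 4 fits only P (and all 7 values in {1, 3, 4, 5, 6, 7, 8} must be used), so P = 4.
The 6 still-open variables together cover exactly {1, 3, 5, 6, 7, 8} — 6 values for 6 variables — and 8 appears only in V's list, so V = 8.
The 5 still-open variables draw from only 5 values {1, 3, 5, 6, 7}, so each is used; only R can be 6, hence R = 6.

R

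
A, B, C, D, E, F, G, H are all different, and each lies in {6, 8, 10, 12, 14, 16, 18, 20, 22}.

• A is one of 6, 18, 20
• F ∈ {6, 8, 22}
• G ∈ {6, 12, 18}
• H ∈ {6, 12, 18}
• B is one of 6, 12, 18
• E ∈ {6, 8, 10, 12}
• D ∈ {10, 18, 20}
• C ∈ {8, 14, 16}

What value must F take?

B, G, H between them cover only {6, 12, 18} — a naked triple. Remove those values from A, D, E, F.
A must be 20 (only option left). Remove 20 from D.
D must be 10 (only option left). Remove 10 from E.
E has just one choice, so E = 8. Remove 8 from C, F.
So F = 22.

22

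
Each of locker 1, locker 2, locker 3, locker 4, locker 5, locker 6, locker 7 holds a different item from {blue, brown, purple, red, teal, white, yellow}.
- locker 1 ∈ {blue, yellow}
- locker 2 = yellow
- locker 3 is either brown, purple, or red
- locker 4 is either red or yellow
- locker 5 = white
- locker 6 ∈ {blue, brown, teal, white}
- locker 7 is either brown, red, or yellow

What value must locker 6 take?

locker 2 must be yellow (only option left). Strike yellow from locker 1, locker 4, locker 7.
That leaves locker 4 = red. Strike red from locker 3, locker 7.
locker 5's domain is down to {white}, so locker 5 = white. Strike white from locker 6.
locker 7 has just one choice, so locker 7 = brown. Strike brown from locker 3, locker 6.
locker 1's domain is down to {blue}, so locker 1 = blue. Remove blue from locker 6.
So locker 6 = teal.

teal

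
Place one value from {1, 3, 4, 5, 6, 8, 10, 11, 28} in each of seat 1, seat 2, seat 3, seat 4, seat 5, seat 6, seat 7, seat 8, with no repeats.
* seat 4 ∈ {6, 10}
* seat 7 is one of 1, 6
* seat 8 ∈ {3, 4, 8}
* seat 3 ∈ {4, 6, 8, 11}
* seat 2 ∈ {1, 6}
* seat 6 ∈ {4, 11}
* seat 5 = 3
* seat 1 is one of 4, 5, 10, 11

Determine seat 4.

10

seat 5 must be 3 (only option left). Strike 3 from seat 8.
The 7 still-open variables together cover exactly {1, 4, 5, 6, 8, 10, 11} — 7 values for 7 variables — and 5 appears only in seat 1's list, so seat 1 = 5.
The 6 still-open variables together cover exactly {1, 4, 6, 8, 10, 11} — 6 values for 6 variables — and 10 appears only in seat 4's list, so seat 4 = 10.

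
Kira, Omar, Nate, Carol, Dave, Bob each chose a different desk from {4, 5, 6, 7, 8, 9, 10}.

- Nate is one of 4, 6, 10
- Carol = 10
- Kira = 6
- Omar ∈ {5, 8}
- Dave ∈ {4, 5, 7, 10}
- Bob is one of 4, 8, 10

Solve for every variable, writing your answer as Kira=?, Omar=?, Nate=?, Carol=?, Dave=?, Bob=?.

Kira must be 6 (only option left). Strike 6 from Nate.
Carol has just one choice, so Carol = 10. Strike 10 from Nate, Dave, Bob.
Nate must be 4 (only option left). Remove 4 from Dave, Bob.
Bob must be 8 (only option left). Remove 8 from Omar.
Omar has just one choice, so Omar = 5. Remove 5 from Dave.
Dave's domain is down to {7}, so Dave = 7.

Kira=6, Omar=5, Nate=4, Carol=10, Dave=7, Bob=8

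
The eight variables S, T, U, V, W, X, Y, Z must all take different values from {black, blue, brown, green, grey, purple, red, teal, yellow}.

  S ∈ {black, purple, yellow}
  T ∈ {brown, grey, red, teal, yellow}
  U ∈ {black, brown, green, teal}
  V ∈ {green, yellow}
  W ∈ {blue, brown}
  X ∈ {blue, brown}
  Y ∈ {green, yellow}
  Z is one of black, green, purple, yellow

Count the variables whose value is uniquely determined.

The 2 variables V and Y are confined to {green, yellow}, which locks those values in; drop them from S, T, U, Z.
S and Z share exactly the 2 values {black, purple}; by pigeonhole those values go to them, so strike black, purple from U.
W and X between them cover only {blue, brown} — a naked pair. Remove those values from T, U.
That leaves U = teal. Eliminate teal elsewhere: T.
Determined: U=teal. The other variables each still have more than one consistent value. That makes 1.

1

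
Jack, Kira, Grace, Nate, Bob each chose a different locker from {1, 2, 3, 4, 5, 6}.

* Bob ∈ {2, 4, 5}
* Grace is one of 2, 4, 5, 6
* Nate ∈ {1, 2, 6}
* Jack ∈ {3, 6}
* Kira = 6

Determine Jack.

Kira must be 6 (only option left). Strike 6 from Jack, Grace, Nate.
So Jack = 3.

3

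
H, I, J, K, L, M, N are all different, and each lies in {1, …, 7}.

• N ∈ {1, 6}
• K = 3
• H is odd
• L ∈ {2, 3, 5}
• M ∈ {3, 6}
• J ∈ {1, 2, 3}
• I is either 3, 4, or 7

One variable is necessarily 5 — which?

L

K's domain is down to {3}, so K = 3. Eliminate 3 elsewhere: H, I, J, L, M.
That leaves M = 6. Strike 6 from N.
N's domain is down to {1}, so N = 1. Eliminate 1 elsewhere: H, J.
J must be 2 (only option left). Strike 2 from L.
So 5 goes to L.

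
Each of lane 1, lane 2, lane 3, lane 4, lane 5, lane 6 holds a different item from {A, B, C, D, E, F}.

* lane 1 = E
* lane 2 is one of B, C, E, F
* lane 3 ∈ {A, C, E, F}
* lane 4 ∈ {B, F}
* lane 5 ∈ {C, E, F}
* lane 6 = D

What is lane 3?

lane 1's domain is down to {E}, so lane 1 = E. Eliminate E elsewhere: lane 2, lane 3, lane 5.
lane 6's domain is down to {D}, so lane 6 = D.
Among the 4 still-open variables, A fits only lane 3 (and all 4 values in {A, B, C, F} must be used), so lane 3 = A.

A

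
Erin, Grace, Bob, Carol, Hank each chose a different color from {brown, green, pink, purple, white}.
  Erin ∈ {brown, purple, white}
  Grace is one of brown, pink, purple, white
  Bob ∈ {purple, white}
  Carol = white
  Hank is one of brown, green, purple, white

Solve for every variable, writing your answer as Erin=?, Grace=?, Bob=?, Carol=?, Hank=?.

Carol's domain is down to {white}, so Carol = white. Eliminate white elsewhere: Erin, Grace, Bob, Hank.
Bob has just one choice, so Bob = purple. Eliminate purple elsewhere: Erin, Grace, Hank.
That leaves Erin = brown. Remove brown from Grace, Hank.
Grace's domain is down to {pink}, so Grace = pink.
Hank's domain is down to {green}, so Hank = green.

Erin=brown, Grace=pink, Bob=purple, Carol=white, Hank=green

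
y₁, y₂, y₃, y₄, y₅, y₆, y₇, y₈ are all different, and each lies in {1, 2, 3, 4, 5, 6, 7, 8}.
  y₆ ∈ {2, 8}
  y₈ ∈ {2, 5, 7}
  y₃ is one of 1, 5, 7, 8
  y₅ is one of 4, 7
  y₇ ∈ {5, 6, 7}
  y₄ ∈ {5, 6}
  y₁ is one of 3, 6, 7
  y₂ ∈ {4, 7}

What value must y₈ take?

2

The 8 variables together cover exactly {1, 2, 3, 4, 5, 6, 7, 8} — 8 values for 8 variables — and 1 appears only in y₃'s list, so y₃ = 1.
The 7 still-open variables draw from only 7 values {2, 3, 4, 5, 6, 7, 8}, so each is used; only y₁ can be 3, hence y₁ = 3.
The 6 still-open variables together cover exactly {2, 4, 5, 6, 7, 8} — 6 values for 6 variables — and 8 appears only in y₆'s list, so y₆ = 8.
The 5 still-open variables together cover exactly {2, 4, 5, 6, 7} — 5 values for 5 variables — and 2 appears only in y₈'s list, so y₈ = 2.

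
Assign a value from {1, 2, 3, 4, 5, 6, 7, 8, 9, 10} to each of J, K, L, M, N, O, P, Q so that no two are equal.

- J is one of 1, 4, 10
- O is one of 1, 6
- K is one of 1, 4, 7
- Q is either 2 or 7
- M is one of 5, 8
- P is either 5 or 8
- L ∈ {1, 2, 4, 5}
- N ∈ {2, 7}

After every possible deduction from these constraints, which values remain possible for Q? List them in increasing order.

2, 7

The 8 variables together cover exactly {1, 2, 4, 5, 6, 7, 8, 10} — 8 values for 8 variables — and 6 appears only in O's list, so O = 6.
The 7 still-open variables draw from only 7 values {1, 2, 4, 5, 7, 8, 10}, so each is used; only J can be 10, hence J = 10.
The 2 variables M and P are confined to {5, 8}, which locks those values in; drop them from L.
The 2 variables N and Q are confined to {2, 7}, which locks those values in; drop them from K, L.
No further eliminations apply; Q can still be any of 2, 7.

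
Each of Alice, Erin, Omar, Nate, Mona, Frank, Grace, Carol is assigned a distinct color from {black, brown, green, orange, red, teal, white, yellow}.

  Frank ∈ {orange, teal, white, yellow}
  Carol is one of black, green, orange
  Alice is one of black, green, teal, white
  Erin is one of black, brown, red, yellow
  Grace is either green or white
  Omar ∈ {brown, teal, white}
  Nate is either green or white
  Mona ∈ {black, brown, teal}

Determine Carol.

Among the 8 variables, red fits only Erin (and all 8 values in {black, brown, green, orange, red, teal, white, yellow} must be used), so Erin = red.
The 7 still-open variables together cover exactly {black, brown, green, orange, teal, white, yellow} — 7 values for 7 variables — and yellow appears only in Frank's list, so Frank = yellow.
Among the 6 still-open variables, orange fits only Carol (and all 6 values in {black, brown, green, orange, teal, white} must be used), so Carol = orange.

orange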